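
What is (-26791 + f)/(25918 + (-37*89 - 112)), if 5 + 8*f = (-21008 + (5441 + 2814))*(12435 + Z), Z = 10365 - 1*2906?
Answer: -253922515/180104 ≈ -1409.9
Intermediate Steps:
Z = 7459 (Z = 10365 - 2906 = 7459)
f = -253708187/8 (f = -5/8 + ((-21008 + (5441 + 2814))*(12435 + 7459))/8 = -5/8 + ((-21008 + 8255)*19894)/8 = -5/8 + (-12753*19894)/8 = -5/8 + (⅛)*(-253708182) = -5/8 - 126854091/4 = -253708187/8 ≈ -3.1714e+7)
(-26791 + f)/(25918 + (-37*89 - 112)) = (-26791 - 253708187/8)/(25918 + (-37*89 - 112)) = -253922515/(8*(25918 + (-3293 - 112))) = -253922515/(8*(25918 - 3405)) = -253922515/8/22513 = -253922515/8*1/22513 = -253922515/180104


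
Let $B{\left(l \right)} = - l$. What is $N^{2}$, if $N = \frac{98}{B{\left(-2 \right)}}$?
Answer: $2401$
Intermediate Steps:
$N = 49$ ($N = \frac{98}{\left(-1\right) \left(-2\right)} = \frac{98}{2} = 98 \cdot \frac{1}{2} = 49$)
$N^{2} = 49^{2} = 2401$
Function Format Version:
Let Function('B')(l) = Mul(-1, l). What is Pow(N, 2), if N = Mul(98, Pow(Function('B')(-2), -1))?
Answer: 2401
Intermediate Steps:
N = 49 (N = Mul(98, Pow(Mul(-1, -2), -1)) = Mul(98, Pow(2, -1)) = Mul(98, Rational(1, 2)) = 49)
Pow(N, 2) = Pow(49, 2) = 2401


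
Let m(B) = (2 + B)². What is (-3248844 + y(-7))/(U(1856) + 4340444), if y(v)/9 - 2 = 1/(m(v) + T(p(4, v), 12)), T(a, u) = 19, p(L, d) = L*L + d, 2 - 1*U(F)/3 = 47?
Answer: -142948335/190973596 ≈ -0.74852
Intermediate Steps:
U(F) = -135 (U(F) = 6 - 3*47 = 6 - 141 = -135)
p(L, d) = d + L² (p(L, d) = L² + d = d + L²)
y(v) = 18 + 9/(19 + (2 + v)²) (y(v) = 18 + 9/((2 + v)² + 19) = 18 + 9/(19 + (2 + v)²))
(-3248844 + y(-7))/(U(1856) + 4340444) = (-3248844 + 9*(39 + 2*(2 - 7)²)/(19 + (2 - 7)²))/(-135 + 4340444) = (-3248844 + 9*(39 + 2*(-5)²)/(19 + (-5)²))/4340309 = (-3248844 + 9*(39 + 2*25)/(19 + 25))*(1/4340309) = (-3248844 + 9*(39 + 50)/44)*(1/4340309) = (-3248844 + 9*(1/44)*89)*(1/4340309) = (-3248844 + 801/44)*(1/4340309) = -142948335/44*1/4340309 = -142948335/190973596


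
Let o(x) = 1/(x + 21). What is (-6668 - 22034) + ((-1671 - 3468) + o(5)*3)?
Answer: -879863/26 ≈ -33841.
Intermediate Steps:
o(x) = 1/(21 + x)
(-6668 - 22034) + ((-1671 - 3468) + o(5)*3) = (-6668 - 22034) + ((-1671 - 3468) + 3/(21 + 5)) = -28702 + (-5139 + 3/26) = -28702 - 133611/26 = -879863/26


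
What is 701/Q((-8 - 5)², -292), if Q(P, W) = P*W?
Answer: -701/49348 ≈ -0.014205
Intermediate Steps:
701/Q((-8 - 5)², -292) = 701/(((-8 - 5)²*(-292))) = 701/(((-13)²*(-292))) = 701/((169*(-292))) = 701/(-49348) = 701*(-1/49348) = -701/49348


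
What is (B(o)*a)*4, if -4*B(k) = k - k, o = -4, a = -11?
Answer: 0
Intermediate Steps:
B(k) = 0 (B(k) = -(k - k)/4 = -1/4*0 = 0)
(B(o)*a)*4 = (0*(-11))*4 = 0*4 = 0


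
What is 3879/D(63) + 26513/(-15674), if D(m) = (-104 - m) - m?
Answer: -16724359/901255 ≈ -18.557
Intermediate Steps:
D(m) = -104 - 2*m
3879/D(63) + 26513/(-15674) = 3879/(-104 - 2*63) + 26513/(-15674) = 3879/(-104 - 126) + 26513*(-1/15674) = 3879/(-230) - 26513/15674 = 3879*(-1/230) - 26513/15674 = -3879/230 - 26513/15674 = -16724359/901255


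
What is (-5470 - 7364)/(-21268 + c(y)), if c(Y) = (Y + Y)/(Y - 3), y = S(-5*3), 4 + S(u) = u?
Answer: 141174/233929 ≈ 0.60349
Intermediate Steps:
S(u) = -4 + u
y = -19 (y = -4 - 5*3 = -4 - 15 = -19)
c(Y) = 2*Y/(-3 + Y) (c(Y) = (2*Y)/(-3 + Y) = 2*Y/(-3 + Y))
(-5470 - 7364)/(-21268 + c(y)) = (-5470 - 7364)/(-21268 + 2*(-19)/(-3 - 19)) = -12834/(-21268 + 2*(-19)/(-22)) = -12834/(-21268 + 2*(-19)*(-1/22)) = -12834/(-21268 + 19/11) = -12834/(-233929/11) = -12834*(-11/233929) = 141174/233929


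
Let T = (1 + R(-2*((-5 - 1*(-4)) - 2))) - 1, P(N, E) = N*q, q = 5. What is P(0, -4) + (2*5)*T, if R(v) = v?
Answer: 60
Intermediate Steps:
P(N, E) = 5*N (P(N, E) = N*5 = 5*N)
T = 6 (T = (1 - 2*((-5 - 1*(-4)) - 2)) - 1 = (1 - 2*((-5 + 4) - 2)) - 1 = (1 - 2*(-1 - 2)) - 1 = (1 - 2*(-3)) - 1 = (1 + 6) - 1 = 7 - 1 = 6)
P(0, -4) + (2*5)*T = 5*0 + (2*5)*6 = 0 + 10*6 = 0 + 60 = 60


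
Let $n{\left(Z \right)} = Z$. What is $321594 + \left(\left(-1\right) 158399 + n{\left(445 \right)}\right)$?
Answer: $163640$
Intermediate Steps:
$321594 + \left(\left(-1\right) 158399 + n{\left(445 \right)}\right) = 321594 + \left(\left(-1\right) 158399 + 445\right) = 321594 + \left(-158399 + 445\right) = 321594 - 157954 = 163640$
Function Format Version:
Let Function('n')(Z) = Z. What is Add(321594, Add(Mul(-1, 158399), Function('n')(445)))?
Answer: 163640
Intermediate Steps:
Add(321594, Add(Mul(-1, 158399), Function('n')(445))) = Add(321594, Add(Mul(-1, 158399), 445)) = Add(321594, Add(-158399, 445)) = Add(321594, -157954) = 163640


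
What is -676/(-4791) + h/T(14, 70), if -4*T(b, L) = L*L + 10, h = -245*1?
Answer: 801434/2352381 ≈ 0.34069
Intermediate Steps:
h = -245
T(b, L) = -5/2 - L²/4 (T(b, L) = -(L*L + 10)/4 = -(L² + 10)/4 = -(10 + L²)/4 = -5/2 - L²/4)
-676/(-4791) + h/T(14, 70) = -676/(-4791) - 245/(-5/2 - ¼*70²) = -676*(-1/4791) - 245/(-5/2 - ¼*4900) = 676/4791 - 245/(-5/2 - 1225) = 676/4791 - 245/(-2455/2) = 676/4791 - 245*(-2/2455) = 676/4791 + 98/491 = 801434/2352381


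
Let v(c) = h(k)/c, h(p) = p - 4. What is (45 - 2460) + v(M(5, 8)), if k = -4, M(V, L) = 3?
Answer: -7253/3 ≈ -2417.7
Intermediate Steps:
h(p) = -4 + p
v(c) = -8/c (v(c) = (-4 - 4)/c = -8/c)
(45 - 2460) + v(M(5, 8)) = (45 - 2460) - 8/3 = -2415 - 8*⅓ = -2415 - 8/3 = -7253/3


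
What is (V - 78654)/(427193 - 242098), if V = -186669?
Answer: -265323/185095 ≈ -1.4334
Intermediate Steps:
(V - 78654)/(427193 - 242098) = (-186669 - 78654)/(427193 - 242098) = -265323/185095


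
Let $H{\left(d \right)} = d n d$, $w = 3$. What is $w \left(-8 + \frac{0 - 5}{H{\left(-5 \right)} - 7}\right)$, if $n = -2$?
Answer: $- \frac{451}{19} \approx -23.737$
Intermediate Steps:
$H{\left(d \right)} = - 2 d^{2}$ ($H{\left(d \right)} = d \left(-2\right) d = - 2 d d = - 2 d^{2}$)
$w \left(-8 + \frac{0 - 5}{H{\left(-5 \right)} - 7}\right) = 3 \left(-8 + \frac{0 - 5}{- 2 \left(-5\right)^{2} - 7}\right) = 3 \left(-8 - \frac{5}{\left(-2\right) 25 - 7}\right) = 3 \left(-8 - \frac{5}{-50 - 7}\right) = 3 \left(-8 - \frac{5}{-57}\right) = 3 \left(-8 - - \frac{5}{57}\right) = 3 \left(-8 + \frac{5}{57}\right) = 3 \left(- \frac{451}{57}\right) = - \frac{451}{19}$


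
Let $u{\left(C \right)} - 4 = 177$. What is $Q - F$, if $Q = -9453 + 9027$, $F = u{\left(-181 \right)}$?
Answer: $-607$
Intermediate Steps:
$u{\left(C \right)} = 181$ ($u{\left(C \right)} = 4 + 177 = 181$)
$F = 181$
$Q = -426$
$Q - F = -426 - 181 = -607$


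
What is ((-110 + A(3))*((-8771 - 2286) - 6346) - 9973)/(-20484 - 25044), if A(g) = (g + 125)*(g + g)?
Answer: 11461147/45528 ≈ 251.74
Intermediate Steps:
A(g) = 2*g*(125 + g) (A(g) = (125 + g)*(2*g) = 2*g*(125 + g))
((-110 + A(3))*((-8771 - 2286) - 6346) - 9973)/(-20484 - 25044) = ((-110 + 2*3*(125 + 3))*((-8771 - 2286) - 6346) - 9973)/(-20484 - 25044) = ((-110 + 2*3*128)*(-11057 - 6346) - 9973)/(-45528) = ((-110 + 768)*(-17403) - 9973)*(-1/45528) = (658*(-17403) - 9973)*(-1/45528) = (-11451174 - 9973)*(-1/45528) = -11461147*(-1/45528) = 11461147/45528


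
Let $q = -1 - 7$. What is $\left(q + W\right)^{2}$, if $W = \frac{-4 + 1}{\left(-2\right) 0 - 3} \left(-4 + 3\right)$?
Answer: $81$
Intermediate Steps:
$W = -1$ ($W = - \frac{3}{0 - 3} \left(-1\right) = - \frac{3}{-3} \left(-1\right) = \left(-3\right) \left(- \frac{1}{3}\right) \left(-1\right) = 1 \left(-1\right) = -1$)
$q = -8$
$\left(q + W\right)^{2} = \left(-8 - 1\right)^{2} = \left(-9\right)^{2} = 81$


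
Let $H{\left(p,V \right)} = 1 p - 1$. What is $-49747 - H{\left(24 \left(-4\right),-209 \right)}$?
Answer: $-49650$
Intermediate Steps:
$H{\left(p,V \right)} = -1 + p$ ($H{\left(p,V \right)} = p - 1 = -1 + p$)
$-49747 - H{\left(24 \left(-4\right),-209 \right)} = -49747 - \left(-1 + 24 \left(-4\right)\right) = -49747 - \left(-1 - 96\right) = -49747 - -97 = -49747 + 97 = -49650$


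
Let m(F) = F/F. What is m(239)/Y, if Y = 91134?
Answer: 1/91134 ≈ 1.0973e-5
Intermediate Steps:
m(F) = 1
m(239)/Y = 1/91134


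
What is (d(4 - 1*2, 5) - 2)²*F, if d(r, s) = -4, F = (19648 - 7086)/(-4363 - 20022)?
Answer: -452232/24385 ≈ -18.546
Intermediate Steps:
F = -12562/24385 (F = 12562/(-24385) = 12562*(-1/24385) = -12562/24385 ≈ -0.51515)
(d(4 - 1*2, 5) - 2)²*F = (-4 - 2)²*(-12562/24385) = (-6)²*(-12562/24385) = 36*(-12562/24385) = -452232/24385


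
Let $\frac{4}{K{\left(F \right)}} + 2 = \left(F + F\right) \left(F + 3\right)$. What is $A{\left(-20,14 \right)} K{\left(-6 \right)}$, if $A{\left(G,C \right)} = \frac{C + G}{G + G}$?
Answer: $\frac{3}{170} \approx 0.017647$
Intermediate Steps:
$A{\left(G,C \right)} = \frac{C + G}{2 G}$
$K{\left(F \right)} = \frac{4}{-2 + 2 F \left(3 + F\right)}$ ($K{\left(F \right)} = \frac{4}{-2 + \left(F + F\right) \left(F + 3\right)} = \frac{4}{-2 + 2 F \left(3 + F\right)}$)
$A{\left(-20,14 \right)} K{\left(-6 \right)} = \frac{14 - 20}{2 \left(-20\right)} \frac{2}{-1 + \left(-6\right)^{2} + 3 \left(-6\right)} = \frac{1}{2} \left(- \frac{1}{20}\right) \left(-6\right) \frac{2}{-1 + 36 - 18} = \frac{3 \cdot \frac{2}{17}}{20} = \frac{3 \cdot 2 \cdot \frac{1}{17}}{20} = \frac{3}{20} \cdot \frac{2}{17} = \frac{3}{170}$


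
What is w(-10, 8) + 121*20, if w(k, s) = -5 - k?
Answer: 2425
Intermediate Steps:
w(-10, 8) + 121*20 = (-5 - 1*(-10)) + 121*20 = (-5 + 10) + 2420 = 5 + 2420 = 2425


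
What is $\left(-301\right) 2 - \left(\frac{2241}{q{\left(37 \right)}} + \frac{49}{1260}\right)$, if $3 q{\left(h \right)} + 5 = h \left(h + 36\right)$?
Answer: $- \frac{73341893}{121320} \approx -604.53$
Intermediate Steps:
$q{\left(h \right)} = - \frac{5}{3} + \frac{h \left(36 + h\right)}{3}$ ($q{\left(h \right)} = - \frac{5}{3} + \frac{h \left(h + 36\right)}{3} = - \frac{5}{3} + \frac{h \left(36 + h\right)}{3}$)
$\left(-301\right) 2 - \left(\frac{2241}{q{\left(37 \right)}} + \frac{49}{1260}\right) = \left(-301\right) 2 - \left(\frac{2241}{- \frac{5}{3} + 12 \cdot 37 + \frac{37^{2}}{3}} + \frac{49}{1260}\right) = -602 - \left(\frac{2241}{- \frac{5}{3} + 444 + \frac{1}{3} \cdot 1369} + 49 \cdot \frac{1}{1260}\right) = -602 - \left(\frac{2241}{- \frac{5}{3} + 444 + \frac{1369}{3}} + \frac{7}{180}\right) = -602 - \left(\frac{2241}{\frac{2696}{3}} + \frac{7}{180}\right) = -602 - \left(2241 \cdot \frac{3}{2696} + \frac{7}{180}\right) = -602 - \left(\frac{6723}{2696} + \frac{7}{180}\right) = -602 - \frac{307253}{121320} = - \frac{73341893}{121320}$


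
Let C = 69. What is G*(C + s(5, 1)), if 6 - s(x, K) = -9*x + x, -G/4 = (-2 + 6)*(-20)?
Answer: 36800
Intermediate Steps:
G = 320 (G = -4*(-2 + 6)*(-20) = -16*(-20) = -4*(-80) = 320)
s(x, K) = 6 + 8*x (s(x, K) = 6 - (-9*x + x) = 6 - (-8)*x = 6 + 8*x)
G*(C + s(5, 1)) = 320*(69 + (6 + 8*5)) = 320*(69 + (6 + 40)) = 320*(69 + 46) = 320*115 = 36800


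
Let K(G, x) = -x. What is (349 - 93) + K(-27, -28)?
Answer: 284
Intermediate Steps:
(349 - 93) + K(-27, -28) = (349 - 93) - 1*(-28) = 256 + 28 = 284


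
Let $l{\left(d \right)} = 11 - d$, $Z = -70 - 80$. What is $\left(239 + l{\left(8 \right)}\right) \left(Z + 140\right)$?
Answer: $-2420$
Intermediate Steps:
$Z = -150$
$\left(239 + l{\left(8 \right)}\right) \left(Z + 140\right) = \left(239 + \left(11 - 8\right)\right) \left(-150 + 140\right) = \left(239 + \left(11 - 8\right)\right) \left(-10\right) = \left(239 + 3\right) \left(-10\right) = 242 \left(-10\right) = -2420$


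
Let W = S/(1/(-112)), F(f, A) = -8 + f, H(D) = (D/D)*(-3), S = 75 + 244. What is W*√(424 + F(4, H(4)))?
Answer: -71456*√105 ≈ -7.3221e+5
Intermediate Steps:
S = 319
H(D) = -3 (H(D) = 1*(-3) = -3)
W = -35728 (W = 319/(1/(-112)) = 319/(-1/112) = 319*(-112) = -35728)
W*√(424 + F(4, H(4))) = -35728*√(424 + (-8 + 4)) = -35728*√(424 - 4) = -71456*√105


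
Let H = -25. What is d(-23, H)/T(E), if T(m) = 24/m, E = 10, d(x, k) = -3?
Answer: -5/4 ≈ -1.2500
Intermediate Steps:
d(-23, H)/T(E) = -3/(24/10) = -3/(24*(1/10)) = -3/12/5 = -3*5/12 = -5/4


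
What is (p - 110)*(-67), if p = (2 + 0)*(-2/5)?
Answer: 37118/5 ≈ 7423.6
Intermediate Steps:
p = -⅘ (p = 2*(-2*⅕) = 2*(-⅖) = -⅘ ≈ -0.80000)
(p - 110)*(-67) = (-⅘ - 110)*(-67) = -554/5*(-67) = 37118/5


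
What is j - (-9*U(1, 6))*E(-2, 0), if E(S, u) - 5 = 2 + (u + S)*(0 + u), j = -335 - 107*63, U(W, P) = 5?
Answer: -6761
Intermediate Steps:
j = -7076 (j = -335 - 6741 = -7076)
E(S, u) = 7 + u*(S + u) (E(S, u) = 5 + (2 + (u + S)*(0 + u)) = 5 + (2 + (S + u)*u) = 5 + (2 + u*(S + u)) = 7 + u*(S + u))
j - (-9*U(1, 6))*E(-2, 0) = -7076 - (-9*5)*(7 + 0² - 2*0) = -7076 - (-45)*(7 + 0 + 0) = -7076 - (-45)*7 = -7076 - 1*(-315) = -7076 + 315 = -6761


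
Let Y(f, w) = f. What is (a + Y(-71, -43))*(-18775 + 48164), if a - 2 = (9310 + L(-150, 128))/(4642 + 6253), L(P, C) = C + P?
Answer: -21820362663/10895 ≈ -2.0028e+6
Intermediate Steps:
a = 31078/10895 (a = 2 + (9310 + (128 - 150))/(4642 + 6253) = 2 + (9310 - 22)/10895 = 2 + 9288*(1/10895) = 2 + 9288/10895 = 31078/10895 ≈ 2.8525)
(a + Y(-71, -43))*(-18775 + 48164) = (31078/10895 - 71)*(-18775 + 48164) = -742467/10895*29389 = -21820362663/10895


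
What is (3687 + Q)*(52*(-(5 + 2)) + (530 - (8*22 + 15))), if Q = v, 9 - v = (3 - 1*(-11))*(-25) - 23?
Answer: -101725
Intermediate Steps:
v = 382 (v = 9 - ((3 - 1*(-11))*(-25) - 23) = 9 - ((3 + 11)*(-25) - 23) = 9 - (14*(-25) - 23) = 9 - (-350 - 23) = 9 - 1*(-373) = 9 + 373 = 382)
Q = 382
(3687 + Q)*(52*(-(5 + 2)) + (530 - (8*22 + 15))) = (3687 + 382)*(52*(-(5 + 2)) + (530 - (8*22 + 15))) = 4069*(52*(-1*7) + (530 - (176 + 15))) = 4069*(52*(-7) + (530 - 1*191)) = 4069*(-364 + (530 - 191)) = 4069*(-364 + 339) = 4069*(-25) = -101725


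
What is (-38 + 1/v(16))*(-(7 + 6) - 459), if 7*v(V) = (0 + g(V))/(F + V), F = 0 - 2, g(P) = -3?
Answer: 100064/3 ≈ 33355.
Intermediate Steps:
F = -2
v(V) = -3/(7*(-2 + V)) (v(V) = ((0 - 3)/(-2 + V))/7 = (-3/(-2 + V))/7 = -3/(7*(-2 + V)))
(-38 + 1/v(16))*(-(7 + 6) - 459) = (-38 + 1/(-3/(-14 + 7*16)))*(-(7 + 6) - 459) = (-38 + 1/(-3/(-14 + 112)))*(-1*13 - 459) = (-38 + 1/(-3/98))*(-13 - 459) = (-38 + 1/(-3*1/98))*(-472) = (-38 + 1/(-3/98))*(-472) = (-38 - 98/3)*(-472) = -212/3*(-472) = 100064/3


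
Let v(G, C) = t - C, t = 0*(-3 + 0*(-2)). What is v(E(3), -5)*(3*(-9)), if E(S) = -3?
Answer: -135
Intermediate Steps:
t = 0 (t = 0*(-3 + 0) = 0*(-3) = 0)
v(G, C) = -C (v(G, C) = 0 - C = -C)
v(E(3), -5)*(3*(-9)) = (-1*(-5))*(3*(-9)) = 5*(-27) = -135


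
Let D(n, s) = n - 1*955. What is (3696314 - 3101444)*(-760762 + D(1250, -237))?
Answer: -452379004290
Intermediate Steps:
D(n, s) = -955 + n (D(n, s) = n - 955 = -955 + n)
(3696314 - 3101444)*(-760762 + D(1250, -237)) = (3696314 - 3101444)*(-760762 + (-955 + 1250)) = 594870*(-760762 + 295) = 594870*(-760467) = -452379004290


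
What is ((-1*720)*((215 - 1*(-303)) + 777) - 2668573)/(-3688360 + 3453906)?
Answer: 3600973/234454 ≈ 15.359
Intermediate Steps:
((-1*720)*((215 - 1*(-303)) + 777) - 2668573)/(-3688360 + 3453906) = (-720*((215 + 303) + 777) - 2668573)/(-234454) = (-720*(518 + 777) - 2668573)*(-1/234454) = (-720*1295 - 2668573)*(-1/234454) = (-932400 - 2668573)*(-1/234454) = -3600973*(-1/234454) = 3600973/234454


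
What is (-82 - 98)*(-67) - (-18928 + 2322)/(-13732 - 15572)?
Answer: 176694817/14652 ≈ 12059.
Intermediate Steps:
(-82 - 98)*(-67) - (-18928 + 2322)/(-13732 - 15572) = -180*(-67) - (-16606)/(-29304) = 12060 - (-16606)*(-1)/29304 = 12060 - 1*8303/14652 = 12060 - 8303/14652 = 176694817/14652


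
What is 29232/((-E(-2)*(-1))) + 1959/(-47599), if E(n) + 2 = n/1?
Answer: -347855451/47599 ≈ -7308.0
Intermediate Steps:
E(n) = -2 + n (E(n) = -2 + n/1 = -2 + n*1 = -2 + n)
29232/((-E(-2)*(-1))) + 1959/(-47599) = 29232/((-(-2 - 2)*(-1))) + 1959/(-47599) = 29232/((-1*(-4)*(-1))) + 1959*(-1/47599) = 29232/((4*(-1))) - 1959/47599 = 29232/(-4) - 1959/47599 = 29232*(-¼) - 1959/47599 = -7308 - 1959/47599 = -347855451/47599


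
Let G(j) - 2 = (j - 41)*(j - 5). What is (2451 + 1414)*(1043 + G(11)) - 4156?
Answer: 3339069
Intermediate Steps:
G(j) = 2 + (-41 + j)*(-5 + j) (G(j) = 2 + (j - 41)*(j - 5) = 2 + (-41 + j)*(-5 + j))
(2451 + 1414)*(1043 + G(11)) - 4156 = (2451 + 1414)*(1043 + (207 + 11**2 - 46*11)) - 4156 = 3865*(1043 + (207 + 121 - 506)) - 4156 = 3865*(1043 - 178) - 4156 = 3865*865 - 4156 = 3343225 - 4156 = 3339069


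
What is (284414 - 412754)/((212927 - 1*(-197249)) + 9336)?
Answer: -32085/104878 ≈ -0.30593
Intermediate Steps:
(284414 - 412754)/((212927 - 1*(-197249)) + 9336) = -128340/((212927 + 197249) + 9336) = -128340/(410176 + 9336) = -128340/419512 = -128340*1/419512 = -32085/104878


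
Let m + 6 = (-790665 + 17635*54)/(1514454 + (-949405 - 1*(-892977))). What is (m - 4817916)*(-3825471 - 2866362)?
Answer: 47007820687833606051/1458026 ≈ 3.2241e+13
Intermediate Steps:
m = -8586531/1458026 (m = -6 + (-790665 + 17635*54)/(1514454 + (-949405 - 1*(-892977))) = -6 + (-790665 + 952290)/(1514454 + (-949405 + 892977)) = -6 + 161625/(1514454 - 56428) = -6 + 161625/1458026 = -8586531/1458026 ≈ -5.8891)
(m - 4817916)*(-3825471 - 2866362) = (-8586531/1458026 - 4817916)*(-3825471 - 2866362) = -7024655380347/1458026*(-6691833) = 47007820687833606051/1458026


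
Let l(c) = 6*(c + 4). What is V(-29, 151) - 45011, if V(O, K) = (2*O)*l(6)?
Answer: -48491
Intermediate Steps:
l(c) = 24 + 6*c (l(c) = 6*(4 + c) = 24 + 6*c)
V(O, K) = 120*O (V(O, K) = (2*O)*(24 + 6*6) = (2*O)*(24 + 36) = (2*O)*60 = 120*O)
V(-29, 151) - 45011 = 120*(-29) - 45011 = -3480 - 45011 = -48491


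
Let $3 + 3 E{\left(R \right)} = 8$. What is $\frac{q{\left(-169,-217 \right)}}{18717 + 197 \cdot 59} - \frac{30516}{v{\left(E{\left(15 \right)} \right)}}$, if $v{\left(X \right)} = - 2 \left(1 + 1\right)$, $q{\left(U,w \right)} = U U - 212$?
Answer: $\frac{231492209}{30340} \approx 7629.9$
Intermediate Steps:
$E{\left(R \right)} = \frac{5}{3}$ ($E{\left(R \right)} = -1 + \frac{1}{3} \cdot 8 = -1 + \frac{8}{3} = \frac{5}{3}$)
$q{\left(U,w \right)} = -212 + U^{2}$ ($q{\left(U,w \right)} = U^{2} - 212 = -212 + U^{2}$)
$v{\left(X \right)} = -4$ ($v{\left(X \right)} = \left(-2\right) 2 = -4$)
$\frac{q{\left(-169,-217 \right)}}{18717 + 197 \cdot 59} - \frac{30516}{v{\left(E{\left(15 \right)} \right)}} = \frac{-212 + \left(-169\right)^{2}}{18717 + 197 \cdot 59} - \frac{30516}{-4} = \frac{-212 + 28561}{18717 + 11623} - -7629 = \frac{28349}{30340} + 7629 = \frac{231492209}{30340}$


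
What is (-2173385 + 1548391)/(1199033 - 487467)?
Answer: -312497/355783 ≈ -0.87834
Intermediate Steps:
(-2173385 + 1548391)/(1199033 - 487467) = -624994/711566 = -624994*1/711566 = -312497/355783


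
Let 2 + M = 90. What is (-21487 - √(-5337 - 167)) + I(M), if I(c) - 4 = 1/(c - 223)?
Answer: -2900206/135 - 8*I*√86 ≈ -21483.0 - 74.189*I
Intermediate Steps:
M = 88 (M = -2 + 90 = 88)
I(c) = 4 + 1/(-223 + c) (I(c) = 4 + 1/(c - 223) = 4 + 1/(-223 + c))
(-21487 - √(-5337 - 167)) + I(M) = (-21487 - √(-5337 - 167)) + (-891 + 4*88)/(-223 + 88) = (-21487 - √(-5504)) + (-891 + 352)/(-135) = (-21487 - 8*I*√86) - 1/135*(-539) = (-21487 - 8*I*√86) + 539/135 = -2900206/135 - 8*I*√86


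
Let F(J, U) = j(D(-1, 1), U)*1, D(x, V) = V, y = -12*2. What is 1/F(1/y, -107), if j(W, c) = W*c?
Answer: -1/107 ≈ -0.0093458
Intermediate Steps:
y = -24
F(J, U) = U (F(J, U) = (1*U)*1 = U*1 = U)
1/F(1/y, -107) = 1/(-107) = -1/107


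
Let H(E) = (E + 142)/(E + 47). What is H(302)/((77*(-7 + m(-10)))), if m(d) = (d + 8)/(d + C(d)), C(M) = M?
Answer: -1480/618079 ≈ -0.0023945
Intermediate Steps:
m(d) = (8 + d)/(2*d) (m(d) = (d + 8)/(d + d) = (8 + d)/((2*d)) = (8 + d)*(1/(2*d)) = (8 + d)/(2*d))
H(E) = (142 + E)/(47 + E)
H(302)/((77*(-7 + m(-10)))) = ((142 + 302)/(47 + 302))/((77*(-7 + (½)*(8 - 10)/(-10)))) = (444/349)/((77*(-7 + (½)*(-⅒)*(-2)))) = ((1/349)*444)/((77*(-7 + ⅒))) = 444/(349*((77*(-69/10)))) = 444/(349*(-5313/10)) = (444/349)*(-10/5313) = -1480/618079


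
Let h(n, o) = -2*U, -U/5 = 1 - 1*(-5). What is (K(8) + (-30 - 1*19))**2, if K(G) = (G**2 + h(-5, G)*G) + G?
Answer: 253009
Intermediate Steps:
U = -30 (U = -5*(1 - 1*(-5)) = -5*(1 + 5) = -5*6 = -30)
h(n, o) = 60 (h(n, o) = -2*(-30) = 60)
K(G) = G**2 + 61*G (K(G) = (G**2 + 60*G) + G = G**2 + 61*G)
(K(8) + (-30 - 1*19))**2 = (8*(61 + 8) + (-30 - 1*19))**2 = (8*69 + (-30 - 19))**2 = (552 - 49)**2 = 503**2 = 253009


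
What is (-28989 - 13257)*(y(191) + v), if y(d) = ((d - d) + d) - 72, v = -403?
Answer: 11997864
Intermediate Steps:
y(d) = -72 + d (y(d) = (0 + d) - 72 = d - 72 = -72 + d)
(-28989 - 13257)*(y(191) + v) = (-28989 - 13257)*((-72 + 191) - 403) = -42246*(119 - 403) = -42246*(-284) = 11997864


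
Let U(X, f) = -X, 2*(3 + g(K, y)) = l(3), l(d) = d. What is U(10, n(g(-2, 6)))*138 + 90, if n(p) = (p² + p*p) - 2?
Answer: -1290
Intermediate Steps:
g(K, y) = -3/2 (g(K, y) = -3 + (½)*3 = -3 + 3/2 = -3/2)
n(p) = -2 + 2*p² (n(p) = (p² + p²) - 2 = 2*p² - 2 = -2 + 2*p²)
U(10, n(g(-2, 6)))*138 + 90 = -1*10*138 + 90 = -10*138 + 90 = -1380 + 90 = -1290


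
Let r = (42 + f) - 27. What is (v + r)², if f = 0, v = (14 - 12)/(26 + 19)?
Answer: 458329/2025 ≈ 226.34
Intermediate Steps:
v = 2/45 ≈ 0.044444
r = 15 (r = (42 + 0) - 27 = 42 - 27 = 15)
(v + r)² = (2/45 + 15)² = (677/45)² = 458329/2025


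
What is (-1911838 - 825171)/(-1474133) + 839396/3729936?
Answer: 2861562436273/1374605436372 ≈ 2.0817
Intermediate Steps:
(-1911838 - 825171)/(-1474133) + 839396/3729936 = -2737009*(-1/1474133) + 839396*(1/3729936) = 2737009/1474133 + 209849/932484 = 2861562436273/1374605436372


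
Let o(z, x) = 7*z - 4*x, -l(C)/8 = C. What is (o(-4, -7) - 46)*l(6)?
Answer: 2208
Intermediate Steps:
l(C) = -8*C
o(z, x) = -4*x + 7*z
(o(-4, -7) - 46)*l(6) = ((-4*(-7) + 7*(-4)) - 46)*(-8*6) = ((28 - 28) - 46)*(-48) = (0 - 46)*(-48) = -46*(-48) = 2208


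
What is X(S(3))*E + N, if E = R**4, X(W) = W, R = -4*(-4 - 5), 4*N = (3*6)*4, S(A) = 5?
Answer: 8398098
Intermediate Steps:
N = 18 (N = ((3*6)*4)/4 = (18*4)/4 = (1/4)*72 = 18)
R = 36 (R = -4*(-9) = 36)
E = 1679616 (E = 36**4 = 1679616)
X(S(3))*E + N = 5*1679616 + 18 = 8398080 + 18 = 8398098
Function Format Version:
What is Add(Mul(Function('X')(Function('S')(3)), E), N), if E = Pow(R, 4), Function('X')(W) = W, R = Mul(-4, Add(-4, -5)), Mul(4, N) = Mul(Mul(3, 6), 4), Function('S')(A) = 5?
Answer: 8398098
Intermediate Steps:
N = 18 (N = Mul(Rational(1, 4), Mul(Mul(3, 6), 4)) = Mul(Rational(1, 4), Mul(18, 4)) = Mul(Rational(1, 4), 72) = 18)
R = 36 (R = Mul(-4, -9) = 36)
E = 1679616 (E = Pow(36, 4) = 1679616)
Add(Mul(Function('X')(Function('S')(3)), E), N) = Add(Mul(5, 1679616), 18) = Add(8398080, 18) = 8398098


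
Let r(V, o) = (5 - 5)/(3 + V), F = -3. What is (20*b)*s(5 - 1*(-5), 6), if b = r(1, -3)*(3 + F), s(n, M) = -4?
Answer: 0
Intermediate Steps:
r(V, o) = 0 (r(V, o) = 0/(3 + V) = 0)
b = 0 (b = 0*(3 - 3) = 0*0 = 0)
(20*b)*s(5 - 1*(-5), 6) = (20*0)*(-4) = 0*(-4) = 0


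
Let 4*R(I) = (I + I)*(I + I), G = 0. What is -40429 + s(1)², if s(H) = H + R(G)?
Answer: -40428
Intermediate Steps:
R(I) = I² (R(I) = ((I + I)*(I + I))/4 = ((2*I)*(2*I))/4 = (4*I²)/4 = I²)
s(H) = H (s(H) = H + 0² = H + 0 = H)
-40429 + s(1)² = -40429 + 1² = -40429 + 1 = -40428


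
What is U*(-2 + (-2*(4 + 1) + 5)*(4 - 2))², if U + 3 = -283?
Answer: -41184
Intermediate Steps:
U = -286 (U = -3 - 283 = -286)
U*(-2 + (-2*(4 + 1) + 5)*(4 - 2))² = -286*(-2 + (-2*(4 + 1) + 5)*(4 - 2))² = -286*(-2 + (-2*5 + 5)*2)² = -286*(-2 + (-10 + 5)*2)² = -286*(-2 - 5*2)² = -286*(-2 - 10)² = -286*(-12)² = -286*144 = -41184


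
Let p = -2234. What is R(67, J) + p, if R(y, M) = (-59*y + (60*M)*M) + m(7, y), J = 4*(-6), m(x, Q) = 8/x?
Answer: 198619/7 ≈ 28374.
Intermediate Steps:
J = -24
R(y, M) = 8/7 - 59*y + 60*M² (R(y, M) = (-59*y + (60*M)*M) + 8/7 = (-59*y + 60*M²) + 8*(⅐) = (-59*y + 60*M²) + 8/7 = 8/7 - 59*y + 60*M²)
R(67, J) + p = (8/7 - 59*67 + 60*(-24)²) - 2234 = (8/7 - 3953 + 60*576) - 2234 = (8/7 - 3953 + 34560) - 2234 = 214257/7 - 2234 = 198619/7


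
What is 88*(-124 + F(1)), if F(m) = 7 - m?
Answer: -10384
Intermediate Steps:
88*(-124 + F(1)) = 88*(-124 + (7 - 1*1)) = 88*(-124 + (7 - 1)) = 88*(-124 + 6) = 88*(-118) = -10384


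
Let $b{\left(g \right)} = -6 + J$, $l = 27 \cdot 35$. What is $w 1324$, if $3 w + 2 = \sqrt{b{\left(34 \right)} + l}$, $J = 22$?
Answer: $\frac{38396}{3} \approx 12799.0$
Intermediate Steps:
$l = 945$
$b{\left(g \right)} = 16$ ($b{\left(g \right)} = -6 + 22 = 16$)
$w = \frac{29}{3}$ ($w = - \frac{2}{3} + \frac{\sqrt{16 + 945}}{3} = - \frac{2}{3} + \frac{\sqrt{961}}{3} = - \frac{2}{3} + \frac{1}{3} \cdot 31 = - \frac{2}{3} + \frac{31}{3} = \frac{29}{3} \approx 9.6667$)
$w 1324 = \frac{29}{3} \cdot 1324 = \frac{38396}{3}$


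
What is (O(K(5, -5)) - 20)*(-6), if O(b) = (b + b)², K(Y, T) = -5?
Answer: -480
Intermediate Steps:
O(b) = 4*b² (O(b) = (2*b)² = 4*b²)
(O(K(5, -5)) - 20)*(-6) = (4*(-5)² - 20)*(-6) = (4*25 - 20)*(-6) = (100 - 20)*(-6) = 80*(-6) = -480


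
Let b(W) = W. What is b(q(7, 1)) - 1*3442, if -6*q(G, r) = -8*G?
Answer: -10298/3 ≈ -3432.7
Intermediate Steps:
q(G, r) = 4*G/3 (q(G, r) = -(-4)*G/3 = 4*G/3)
b(q(7, 1)) - 1*3442 = (4/3)*7 - 1*3442 = 28/3 - 3442 = -10298/3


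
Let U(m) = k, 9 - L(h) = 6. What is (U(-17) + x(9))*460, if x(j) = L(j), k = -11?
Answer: -3680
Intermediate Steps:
L(h) = 3 (L(h) = 9 - 1*6 = 9 - 6 = 3)
x(j) = 3
U(m) = -11
(U(-17) + x(9))*460 = (-11 + 3)*460 = -8*460 = -3680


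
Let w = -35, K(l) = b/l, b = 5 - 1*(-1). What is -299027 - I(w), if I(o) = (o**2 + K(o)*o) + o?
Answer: -300223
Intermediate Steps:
b = 6 (b = 5 + 1 = 6)
K(l) = 6/l
I(o) = 6 + o + o**2 (I(o) = (o**2 + (6/o)*o) + o = (o**2 + 6) + o = (6 + o**2) + o = 6 + o + o**2)
-299027 - I(w) = -299027 - (6 - 35*(1 - 35)) = -299027 - (6 - 35*(-34)) = -299027 - (6 + 1190) = -299027 - 1*1196 = -299027 - 1196 = -300223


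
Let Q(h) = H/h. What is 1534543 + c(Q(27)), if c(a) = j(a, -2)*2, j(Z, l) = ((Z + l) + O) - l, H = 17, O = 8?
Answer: 41433127/27 ≈ 1.5346e+6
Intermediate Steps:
j(Z, l) = 8 + Z (j(Z, l) = ((Z + l) + 8) - l = (8 + Z + l) - l = 8 + Z)
Q(h) = 17/h
c(a) = 16 + 2*a (c(a) = (8 + a)*2 = 16 + 2*a)
1534543 + c(Q(27)) = 1534543 + (16 + 2*(17/27)) = 1534543 + (16 + 34/27) = 1534543 + 466/27 = 41433127/27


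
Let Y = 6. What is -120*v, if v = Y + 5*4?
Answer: -3120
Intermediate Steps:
v = 26 (v = 6 + 5*4 = 6 + 20 = 26)
-120*v = -120*26 = -3120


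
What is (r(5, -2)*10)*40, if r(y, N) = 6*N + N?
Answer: -5600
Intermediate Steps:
r(y, N) = 7*N
(r(5, -2)*10)*40 = ((7*(-2))*10)*40 = -14*10*40 = -140*40 = -5600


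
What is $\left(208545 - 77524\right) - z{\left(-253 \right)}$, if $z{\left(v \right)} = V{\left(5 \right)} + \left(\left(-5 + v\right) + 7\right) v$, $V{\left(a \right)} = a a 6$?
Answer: $67368$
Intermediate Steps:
$V{\left(a \right)} = 6 a^{2}$ ($V{\left(a \right)} = a^{2} \cdot 6 = 6 a^{2}$)
$z{\left(v \right)} = 150 + v \left(2 + v\right)$ ($z{\left(v \right)} = 6 \cdot 5^{2} + \left(\left(-5 + v\right) + 7\right) v = 6 \cdot 25 + \left(2 + v\right) v = 150 + v \left(2 + v\right)$)
$\left(208545 - 77524\right) - z{\left(-253 \right)} = \left(208545 - 77524\right) - \left(150 + \left(-253\right)^{2} + 2 \left(-253\right)\right) = 131021 - \left(150 + 64009 - 506\right) = 131021 - 63653 = 67368$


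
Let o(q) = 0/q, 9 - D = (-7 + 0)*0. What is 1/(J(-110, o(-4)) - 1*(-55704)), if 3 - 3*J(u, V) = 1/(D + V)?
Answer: 27/1504034 ≈ 1.7952e-5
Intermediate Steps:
D = 9 (D = 9 - (-7 + 0)*0 = 9 - (-7)*0 = 9 - 1*0 = 9 + 0 = 9)
o(q) = 0
J(u, V) = 1 - 1/(3*(9 + V))
1/(J(-110, o(-4)) - 1*(-55704)) = 1/((26/3 + 0)/(9 + 0) - 1*(-55704)) = 1/((26/3)/9 + 55704) = 1/((1/9)*(26/3) + 55704) = 1/(26/27 + 55704) = 1/(1504034/27) = 27/1504034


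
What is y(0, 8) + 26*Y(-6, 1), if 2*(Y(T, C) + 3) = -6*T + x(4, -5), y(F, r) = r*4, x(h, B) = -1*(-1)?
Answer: 435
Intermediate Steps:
x(h, B) = 1
y(F, r) = 4*r
Y(T, C) = -5/2 - 3*T (Y(T, C) = -3 + (-6*T + 1)/2 = -3 + (1 - 6*T)/2 = -3 + (½ - 3*T) = -5/2 - 3*T)
y(0, 8) + 26*Y(-6, 1) = 4*8 + 26*(-5/2 - 3*(-6)) = 32 + 26*(-5/2 + 18) = 32 + 26*(31/2) = 32 + 403 = 435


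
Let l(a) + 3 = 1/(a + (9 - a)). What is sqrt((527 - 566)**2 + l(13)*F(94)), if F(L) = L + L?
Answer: sqrt(8801)/3 ≈ 31.271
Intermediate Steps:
F(L) = 2*L
l(a) = -26/9 (l(a) = -3 + 1/(a + (9 - a)) = -3 + 1/9 = -26/9)
sqrt((527 - 566)**2 + l(13)*F(94)) = sqrt((527 - 566)**2 - 52*94/9) = sqrt((-39)**2 - 26/9*188) = sqrt(1521 - 4888/9) = sqrt(8801/9) = sqrt(8801)/3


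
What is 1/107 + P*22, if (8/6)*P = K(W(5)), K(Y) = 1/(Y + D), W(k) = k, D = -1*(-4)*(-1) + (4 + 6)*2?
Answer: 1191/1498 ≈ 0.79506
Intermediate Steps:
D = 16 (D = 4*(-1) + 10*2 = -4 + 20 = 16)
K(Y) = 1/(16 + Y) (K(Y) = 1/(Y + 16) = 1/(16 + Y))
P = 1/28 (P = 3/(4*(16 + 5)) = (¾)/21 = (¾)*(1/21) = 1/28 ≈ 0.035714)
1/107 + P*22 = 1/107 + (1/28)*22 = 1/107 + 11/14 = 1191/1498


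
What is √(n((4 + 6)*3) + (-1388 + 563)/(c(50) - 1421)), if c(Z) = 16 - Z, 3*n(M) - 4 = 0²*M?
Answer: √160923/291 ≈ 1.3785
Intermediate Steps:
n(M) = 4/3 (n(M) = 4/3 + (0²*M)/3 = 4/3 + (0*M)/3 = 4/3 + (⅓)*0 = 4/3 + 0 = 4/3)
√(n((4 + 6)*3) + (-1388 + 563)/(c(50) - 1421)) = √(4/3 + (-1388 + 563)/((16 - 1*50) - 1421)) = √(4/3 - 825/((16 - 50) - 1421)) = √(4/3 - 825/(-34 - 1421)) = √(4/3 - 825/(-1455)) = √(4/3 - 825*(-1/1455)) = √(4/3 + 55/97) = √(553/291) = √160923/291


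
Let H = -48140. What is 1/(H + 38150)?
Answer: -1/9990 ≈ -0.00010010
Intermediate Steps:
1/(H + 38150) = 1/(-48140 + 38150) = 1/(-9990) = -1/9990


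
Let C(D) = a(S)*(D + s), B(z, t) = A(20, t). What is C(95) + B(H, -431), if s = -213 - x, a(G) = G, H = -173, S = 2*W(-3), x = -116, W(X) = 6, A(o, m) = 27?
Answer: 3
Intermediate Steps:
S = 12 (S = 2*6 = 12)
B(z, t) = 27
s = -97 (s = -213 - 1*(-116) = -213 + 116 = -97)
C(D) = -1164 + 12*D (C(D) = 12*(D - 97) = 12*(-97 + D) = -1164 + 12*D)
C(95) + B(H, -431) = (-1164 + 12*95) + 27 = (-1164 + 1140) + 27 = -24 + 27 = 3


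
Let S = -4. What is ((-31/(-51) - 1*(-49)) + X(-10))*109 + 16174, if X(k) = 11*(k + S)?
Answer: 244558/51 ≈ 4795.3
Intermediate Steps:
X(k) = -44 + 11*k (X(k) = 11*(k - 4) = 11*(-4 + k) = -44 + 11*k)
((-31/(-51) - 1*(-49)) + X(-10))*109 + 16174 = ((-31/(-51) - 1*(-49)) + (-44 + 11*(-10)))*109 + 16174 = ((-31*(-1/51) + 49) + (-44 - 110))*109 + 16174 = ((31/51 + 49) - 154)*109 + 16174 = (2530/51 - 154)*109 + 16174 = -5324/51*109 + 16174 = -580316/51 + 16174 = 244558/51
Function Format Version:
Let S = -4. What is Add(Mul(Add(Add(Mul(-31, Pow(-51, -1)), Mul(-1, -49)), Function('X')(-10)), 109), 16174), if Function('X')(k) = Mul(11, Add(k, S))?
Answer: Rational(244558, 51) ≈ 4795.3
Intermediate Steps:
Function('X')(k) = Add(-44, Mul(11, k)) (Function('X')(k) = Mul(11, Add(k, -4)) = Mul(11, Add(-4, k)) = Add(-44, Mul(11, k)))
Add(Mul(Add(Add(Mul(-31, Pow(-51, -1)), Mul(-1, -49)), Function('X')(-10)), 109), 16174) = Add(Mul(Add(Add(Mul(-31, Pow(-51, -1)), Mul(-1, -49)), Add(-44, Mul(11, -10))), 109), 16174) = Add(Mul(Add(Add(Mul(-31, Rational(-1, 51)), 49), Add(-44, -110)), 109), 16174) = Add(Mul(Add(Add(Rational(31, 51), 49), -154), 109), 16174) = Add(Mul(Add(Rational(2530, 51), -154), 109), 16174) = Add(Mul(Rational(-5324, 51), 109), 16174) = Add(Rational(-580316, 51), 16174) = Rational(244558, 51)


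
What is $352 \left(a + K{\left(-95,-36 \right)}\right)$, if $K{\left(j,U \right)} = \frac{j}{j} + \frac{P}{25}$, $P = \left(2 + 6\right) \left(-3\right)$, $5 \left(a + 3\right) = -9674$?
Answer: $- \frac{17052288}{25} \approx -6.8209 \cdot 10^{5}$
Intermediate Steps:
$a = - \frac{9689}{5}$ ($a = -3 + \frac{1}{5} \left(-9674\right) = -3 - \frac{9674}{5} = - \frac{9689}{5} \approx -1937.8$)
$P = -24$ ($P = 8 \left(-3\right) = -24$)
$K{\left(j,U \right)} = \frac{1}{25}$ ($K{\left(j,U \right)} = \frac{j}{j} - \frac{24}{25} = 1 - \frac{24}{25} = \frac{1}{25}$)
$352 \left(a + K{\left(-95,-36 \right)}\right) = 352 \left(- \frac{9689}{5} + \frac{1}{25}\right) = 352 \left(- \frac{48444}{25}\right) = - \frac{17052288}{25}$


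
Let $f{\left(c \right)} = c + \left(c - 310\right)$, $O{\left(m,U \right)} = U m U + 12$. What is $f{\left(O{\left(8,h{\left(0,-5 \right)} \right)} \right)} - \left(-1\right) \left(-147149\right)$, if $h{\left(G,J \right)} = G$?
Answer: $-147435$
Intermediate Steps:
$O{\left(m,U \right)} = 12 + m U^{2}$ ($O{\left(m,U \right)} = m U^{2} + 12 = 12 + m U^{2}$)
$f{\left(c \right)} = -310 + 2 c$ ($f{\left(c \right)} = c + \left(-310 + c\right) = -310 + 2 c$)
$f{\left(O{\left(8,h{\left(0,-5 \right)} \right)} \right)} - \left(-1\right) \left(-147149\right) = \left(-310 + 2 \left(12 + 8 \cdot 0^{2}\right)\right) - \left(-1\right) \left(-147149\right) = \left(-310 + 2 \left(12 + 8 \cdot 0\right)\right) - 147149 = \left(-310 + 2 \left(12 + 0\right)\right) - 147149 = \left(-310 + 2 \cdot 12\right) - 147149 = \left(-310 + 24\right) - 147149 = -286 - 147149 = -147435$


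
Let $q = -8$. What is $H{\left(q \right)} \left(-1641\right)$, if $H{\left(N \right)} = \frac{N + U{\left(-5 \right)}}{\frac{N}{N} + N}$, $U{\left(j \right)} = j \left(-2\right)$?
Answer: $\frac{3282}{7} \approx 468.86$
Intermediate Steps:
$U{\left(j \right)} = - 2 j$
$H{\left(N \right)} = \frac{10 + N}{1 + N}$ ($H{\left(N \right)} = \frac{N - -10}{\frac{N}{N} + N} = \frac{N + 10}{1 + N} = \frac{10 + N}{1 + N}$)
$H{\left(q \right)} \left(-1641\right) = \frac{10 - 8}{1 - 8} \left(-1641\right) = \frac{1}{-7} \cdot 2 \left(-1641\right) = \left(- \frac{1}{7}\right) 2 \left(-1641\right) = \left(- \frac{2}{7}\right) \left(-1641\right) = \frac{3282}{7}$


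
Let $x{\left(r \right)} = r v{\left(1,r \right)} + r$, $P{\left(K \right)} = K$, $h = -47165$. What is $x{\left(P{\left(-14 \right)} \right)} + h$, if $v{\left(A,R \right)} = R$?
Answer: $-46983$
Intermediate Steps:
$x{\left(r \right)} = r + r^{2}$ ($x{\left(r \right)} = r r + r = r^{2} + r = r + r^{2}$)
$x{\left(P{\left(-14 \right)} \right)} + h = - 14 \left(1 - 14\right) - 47165 = \left(-14\right) \left(-13\right) - 47165 = 182 - 47165 = -46983$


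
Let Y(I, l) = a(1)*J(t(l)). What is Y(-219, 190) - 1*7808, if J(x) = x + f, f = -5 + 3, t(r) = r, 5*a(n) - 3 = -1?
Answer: -38664/5 ≈ -7732.8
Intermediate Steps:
a(n) = ⅖ (a(n) = ⅗ + (⅕)*(-1) = ⅗ - ⅕ = ⅖)
f = -2
J(x) = -2 + x (J(x) = x - 2 = -2 + x)
Y(I, l) = -⅘ + 2*l/5 (Y(I, l) = 2*(-2 + l)/5 = -⅘ + 2*l/5)
Y(-219, 190) - 1*7808 = (-⅘ + (⅖)*190) - 1*7808 = (-⅘ + 76) - 7808 = 376/5 - 7808 = -38664/5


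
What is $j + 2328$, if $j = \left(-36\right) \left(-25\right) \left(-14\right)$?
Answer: $-10272$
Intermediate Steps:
$j = -12600$ ($j = 900 \left(-14\right) = -12600$)
$j + 2328 = -12600 + 2328 = -10272$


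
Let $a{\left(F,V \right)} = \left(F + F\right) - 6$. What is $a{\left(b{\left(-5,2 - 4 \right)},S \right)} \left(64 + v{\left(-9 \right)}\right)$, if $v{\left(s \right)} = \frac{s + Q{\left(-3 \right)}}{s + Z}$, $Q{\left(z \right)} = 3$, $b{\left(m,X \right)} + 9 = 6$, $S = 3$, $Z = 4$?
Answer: $- \frac{3912}{5} \approx -782.4$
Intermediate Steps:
$b{\left(m,X \right)} = -3$ ($b{\left(m,X \right)} = -9 + 6 = -3$)
$v{\left(s \right)} = \frac{3 + s}{4 + s}$ ($v{\left(s \right)} = \frac{s + 3}{s + 4} = \frac{3 + s}{4 + s}$)
$a{\left(F,V \right)} = -6 + 2 F$ ($a{\left(F,V \right)} = 2 F - 6 = -6 + 2 F$)
$a{\left(b{\left(-5,2 - 4 \right)},S \right)} \left(64 + v{\left(-9 \right)}\right) = \left(-6 + 2 \left(-3\right)\right) \left(64 + \frac{3 - 9}{4 - 9}\right) = \left(-6 - 6\right) \left(64 + \frac{1}{-5} \left(-6\right)\right) = - 12 \left(64 - - \frac{6}{5}\right) = - 12 \left(64 + \frac{6}{5}\right) = \left(-12\right) \frac{326}{5} = - \frac{3912}{5}$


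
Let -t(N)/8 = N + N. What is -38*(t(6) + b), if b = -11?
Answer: 4066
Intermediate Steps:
t(N) = -16*N (t(N) = -8*(N + N) = -16*N)
-38*(t(6) + b) = -38*(-16*6 - 11) = -38*(-96 - 11) = -38*(-107) = 4066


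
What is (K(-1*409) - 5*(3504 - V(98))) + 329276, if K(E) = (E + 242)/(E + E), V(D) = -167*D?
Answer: 188079635/818 ≈ 2.2993e+5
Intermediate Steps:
K(E) = (242 + E)/(2*E) (K(E) = (242 + E)/((2*E)) = (242 + E)*(1/(2*E)) = (242 + E)/(2*E))
(K(-1*409) - 5*(3504 - V(98))) + 329276 = ((242 - 1*409)/(2*((-1*409))) - 5*(3504 - (-167)*98)) + 329276 = ((1/2)*(242 - 409)/(-409) - 5*(3504 - 1*(-16366))) + 329276 = ((1/2)*(-1/409)*(-167) - 5*(3504 + 16366)) + 329276 = (167/818 - 5*19870) + 329276 = (167/818 - 99350) + 329276 = -81268133/818 + 329276 = 188079635/818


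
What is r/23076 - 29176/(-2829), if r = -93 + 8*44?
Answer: 224666029/21760668 ≈ 10.324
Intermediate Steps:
r = 259 (r = -93 + 352 = 259)
r/23076 - 29176/(-2829) = 259/23076 - 29176/(-2829) = 259*(1/23076) - 29176*(-1/2829) = 259/23076 + 29176/2829 = 224666029/21760668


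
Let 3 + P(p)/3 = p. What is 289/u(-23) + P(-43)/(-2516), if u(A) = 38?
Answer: 91546/11951 ≈ 7.6601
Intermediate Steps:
P(p) = -9 + 3*p
289/u(-23) + P(-43)/(-2516) = 289/38 + (-9 + 3*(-43))/(-2516) = 289*(1/38) + (-9 - 129)*(-1/2516) = 289/38 - 138*(-1/2516) = 289/38 + 69/1258 = 91546/11951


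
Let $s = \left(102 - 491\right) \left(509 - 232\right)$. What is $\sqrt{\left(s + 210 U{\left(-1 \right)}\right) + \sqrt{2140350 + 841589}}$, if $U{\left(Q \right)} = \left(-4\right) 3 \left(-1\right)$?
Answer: $\sqrt{-105233 + \sqrt{2981939}} \approx 321.72 i$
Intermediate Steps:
$U{\left(Q \right)} = 12$ ($U{\left(Q \right)} = \left(-12\right) \left(-1\right) = 12$)
$s = -107753$ ($s = \left(-389\right) 277 = -107753$)
$\sqrt{\left(s + 210 U{\left(-1 \right)}\right) + \sqrt{2140350 + 841589}} = \sqrt{\left(-107753 + 210 \cdot 12\right) + \sqrt{2140350 + 841589}} = \sqrt{\left(-107753 + 2520\right) + \sqrt{2981939}} = \sqrt{-105233 + \sqrt{2981939}}$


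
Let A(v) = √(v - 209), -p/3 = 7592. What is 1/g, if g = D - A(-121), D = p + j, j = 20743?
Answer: I/(√330 - 2033*I) ≈ -0.00049184 + 4.3949e-6*I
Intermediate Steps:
p = -22776 (p = -3*7592 = -22776)
A(v) = √(-209 + v)
D = -2033 (D = -22776 + 20743 = -2033)
g = -2033 - I*√330 (g = -2033 - √(-209 - 121) = -2033 - √(-330) = -2033 - I*√330 ≈ -2033.0 - 18.166*I)
1/g = 1/(-2033 - I*√330)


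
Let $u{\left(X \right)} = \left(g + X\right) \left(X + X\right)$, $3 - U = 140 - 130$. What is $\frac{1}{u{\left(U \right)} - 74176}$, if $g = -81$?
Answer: $- \frac{1}{72944} \approx -1.3709 \cdot 10^{-5}$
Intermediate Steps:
$U = -7$ ($U = 3 - \left(140 - 130\right) = 3 - 10 = -7$)
$u{\left(X \right)} = 2 X \left(-81 + X\right)$ ($u{\left(X \right)} = \left(-81 + X\right) \left(X + X\right) = \left(-81 + X\right) 2 X = 2 X \left(-81 + X\right)$)
$\frac{1}{u{\left(U \right)} - 74176} = \frac{1}{2 \left(-7\right) \left(-81 - 7\right) - 74176} = \frac{1}{2 \left(-7\right) \left(-88\right) - 74176} = \frac{1}{1232 - 74176} = \frac{1}{-72944} = - \frac{1}{72944}$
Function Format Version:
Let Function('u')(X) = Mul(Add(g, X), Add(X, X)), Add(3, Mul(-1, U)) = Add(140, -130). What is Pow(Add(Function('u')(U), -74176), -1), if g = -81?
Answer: Rational(-1, 72944) ≈ -1.3709e-5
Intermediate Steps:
U = -7 (U = Add(3, Mul(-1, Add(140, -130))) = Add(3, Mul(-1, 10)) = Add(3, -10) = -7)
Function('u')(X) = Mul(2, X, Add(-81, X)) (Function('u')(X) = Mul(Add(-81, X), Add(X, X)) = Mul(Add(-81, X), Mul(2, X)) = Mul(2, X, Add(-81, X)))
Pow(Add(Function('u')(U), -74176), -1) = Pow(Add(Mul(2, -7, Add(-81, -7)), -74176), -1) = Pow(Add(Mul(2, -7, -88), -74176), -1) = Pow(Add(1232, -74176), -1) = Pow(-72944, -1) = Rational(-1, 72944)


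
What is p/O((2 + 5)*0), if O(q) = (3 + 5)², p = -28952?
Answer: -3619/8 ≈ -452.38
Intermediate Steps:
O(q) = 64 (O(q) = 8² = 64)
p/O((2 + 5)*0) = -28952/64 = -28952*1/64 = -3619/8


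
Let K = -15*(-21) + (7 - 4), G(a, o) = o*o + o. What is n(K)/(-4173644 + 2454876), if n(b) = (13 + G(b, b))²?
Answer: -10293117025/1718768 ≈ -5988.7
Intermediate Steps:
G(a, o) = o + o² (G(a, o) = o² + o = o + o²)
K = 318 (K = 315 + 3 = 318)
n(b) = (13 + b*(1 + b))²
n(K)/(-4173644 + 2454876) = (13 + 318*(1 + 318))²/(-4173644 + 2454876) = (13 + 318*319)²/(-1718768) = (13 + 101442)²*(-1/1718768) = 101455²*(-1/1718768) = 10293117025*(-1/1718768) = -10293117025/1718768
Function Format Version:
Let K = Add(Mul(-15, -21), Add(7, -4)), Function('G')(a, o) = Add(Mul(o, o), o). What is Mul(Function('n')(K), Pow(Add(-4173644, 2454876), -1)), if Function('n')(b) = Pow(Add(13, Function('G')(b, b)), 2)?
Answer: Rational(-10293117025, 1718768) ≈ -5988.7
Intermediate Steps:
Function('G')(a, o) = Add(o, Pow(o, 2)) (Function('G')(a, o) = Add(Pow(o, 2), o) = Add(o, Pow(o, 2)))
K = 318 (K = Add(315, 3) = 318)
Function('n')(b) = Pow(Add(13, Mul(b, Add(1, b))), 2)
Mul(Function('n')(K), Pow(Add(-4173644, 2454876), -1)) = Mul(Pow(Add(13, Mul(318, Add(1, 318))), 2), Pow(Add(-4173644, 2454876), -1)) = Mul(Pow(Add(13, Mul(318, 319)), 2), Pow(-1718768, -1)) = Mul(Pow(Add(13, 101442), 2), Rational(-1, 1718768)) = Mul(Pow(101455, 2), Rational(-1, 1718768)) = Mul(10293117025, Rational(-1, 1718768)) = Rational(-10293117025, 1718768)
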